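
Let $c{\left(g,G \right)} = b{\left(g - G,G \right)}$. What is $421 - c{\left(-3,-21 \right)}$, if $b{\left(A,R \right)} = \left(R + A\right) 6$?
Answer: $439$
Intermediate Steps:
$b{\left(A,R \right)} = 6 A + 6 R$ ($b{\left(A,R \right)} = \left(A + R\right) 6 = 6 A + 6 R$)
$c{\left(g,G \right)} = 6 g$ ($c{\left(g,G \right)} = 6 \left(g - G\right) + 6 G = \left(- 6 G + 6 g\right) + 6 G = 6 g$)
$421 - c{\left(-3,-21 \right)} = 421 - 6 \left(-3\right) = 421 - -18 = 421 + 18 = 439$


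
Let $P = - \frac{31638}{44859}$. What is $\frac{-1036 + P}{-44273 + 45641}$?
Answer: $- \frac{7750927}{10227852} \approx -0.75783$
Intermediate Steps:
$P = - \frac{10546}{14953}$ ($P = \left(-31638\right) \frac{1}{44859} = - \frac{10546}{14953} \approx -0.70528$)
$\frac{-1036 + P}{-44273 + 45641} = \frac{-1036 - \frac{10546}{14953}}{-44273 + 45641} = - \frac{15501854}{14953 \cdot 1368} = \left(- \frac{15501854}{14953}\right) \frac{1}{1368} = - \frac{7750927}{10227852}$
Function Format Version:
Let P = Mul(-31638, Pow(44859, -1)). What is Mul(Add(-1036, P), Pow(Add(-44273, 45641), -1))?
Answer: Rational(-7750927, 10227852) ≈ -0.75783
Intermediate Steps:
P = Rational(-10546, 14953) (P = Mul(-31638, Rational(1, 44859)) = Rational(-10546, 14953) ≈ -0.70528)
Mul(Add(-1036, P), Pow(Add(-44273, 45641), -1)) = Mul(Add(-1036, Rational(-10546, 14953)), Pow(Add(-44273, 45641), -1)) = Mul(Rational(-15501854, 14953), Pow(1368, -1)) = Mul(Rational(-15501854, 14953), Rational(1, 1368)) = Rational(-7750927, 10227852)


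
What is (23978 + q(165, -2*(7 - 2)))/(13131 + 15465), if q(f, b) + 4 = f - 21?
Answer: 12059/14298 ≈ 0.84340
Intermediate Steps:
q(f, b) = -25 + f (q(f, b) = -4 + (f - 21) = -4 + (-21 + f) = -25 + f)
(23978 + q(165, -2*(7 - 2)))/(13131 + 15465) = (23978 + (-25 + 165))/(13131 + 15465) = (23978 + 140)/28596 = 24118*(1/28596) = 12059/14298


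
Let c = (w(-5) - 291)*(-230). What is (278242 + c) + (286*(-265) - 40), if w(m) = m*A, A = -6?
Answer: 262442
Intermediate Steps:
w(m) = -6*m (w(m) = m*(-6) = -6*m)
c = 60030 (c = (-6*(-5) - 291)*(-230) = (30 - 291)*(-230) = -261*(-230) = 60030)
(278242 + c) + (286*(-265) - 40) = (278242 + 60030) + (286*(-265) - 40) = 338272 + (-75790 - 40) = 338272 - 75830 = 262442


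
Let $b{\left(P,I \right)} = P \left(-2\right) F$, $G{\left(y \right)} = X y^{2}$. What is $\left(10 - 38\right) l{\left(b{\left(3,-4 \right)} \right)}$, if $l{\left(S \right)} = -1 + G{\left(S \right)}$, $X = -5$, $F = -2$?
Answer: $20188$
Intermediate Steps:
$G{\left(y \right)} = - 5 y^{2}$
$b{\left(P,I \right)} = 4 P$ ($b{\left(P,I \right)} = P \left(-2\right) \left(-2\right) = - 2 P \left(-2\right) = 4 P$)
$l{\left(S \right)} = -1 - 5 S^{2}$
$\left(10 - 38\right) l{\left(b{\left(3,-4 \right)} \right)} = \left(10 - 38\right) \left(-1 - 5 \left(4 \cdot 3\right)^{2}\right) = \left(10 - 38\right) \left(-1 - 5 \cdot 12^{2}\right) = - 28 \left(-1 - 720\right) = \left(-28\right) \left(-721\right) = 20188$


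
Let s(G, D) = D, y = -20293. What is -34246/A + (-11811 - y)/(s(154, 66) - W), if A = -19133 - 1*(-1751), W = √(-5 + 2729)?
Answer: 407772569/1181976 + 4241*√681/408 ≈ 616.25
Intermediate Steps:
W = 2*√681 (W = √2724 = 2*√681 ≈ 52.192)
A = -17382 (A = -19133 + 1751 = -17382)
-34246/A + (-11811 - y)/(s(154, 66) - W) = -34246/(-17382) + (-11811 - 1*(-20293))/(66 - 2*√681) = -34246*(-1/17382) + (-11811 + 20293)/(66 - 2*√681) = 17123/8691 + 8482/(66 - 2*√681)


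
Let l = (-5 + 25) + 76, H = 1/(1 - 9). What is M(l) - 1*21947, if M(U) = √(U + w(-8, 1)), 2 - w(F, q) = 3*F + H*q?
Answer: -21947 + √1954/4 ≈ -21936.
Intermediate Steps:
H = -⅛ (H = 1/(-8) = -⅛ ≈ -0.12500)
w(F, q) = 2 - 3*F + q/8 (w(F, q) = 2 - (3*F - q/8) = 2 + (-3*F + q/8) = 2 - 3*F + q/8)
l = 96 (l = 20 + 76 = 96)
M(U) = √(209/8 + U) (M(U) = √(U + (2 - 3*(-8) + (⅛)*1)) = √(U + (2 + 24 + ⅛)) = √(U + 209/8) = √(209/8 + U))
M(l) - 1*21947 = √(418 + 16*96)/4 - 1*21947 = √(418 + 1536)/4 - 21947 = √1954/4 - 21947 = -21947 + √1954/4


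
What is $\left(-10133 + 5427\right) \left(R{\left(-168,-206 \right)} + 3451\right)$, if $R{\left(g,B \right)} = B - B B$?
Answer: $184432846$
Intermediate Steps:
$R{\left(g,B \right)} = B - B^{2}$
$\left(-10133 + 5427\right) \left(R{\left(-168,-206 \right)} + 3451\right) = \left(-10133 + 5427\right) \left(- 206 \left(1 - -206\right) + 3451\right) = - 4706 \left(- 206 \left(1 + 206\right) + 3451\right) = - 4706 \left(\left(-206\right) 207 + 3451\right) = - 4706 \left(-42642 + 3451\right) = \left(-4706\right) \left(-39191\right) = 184432846$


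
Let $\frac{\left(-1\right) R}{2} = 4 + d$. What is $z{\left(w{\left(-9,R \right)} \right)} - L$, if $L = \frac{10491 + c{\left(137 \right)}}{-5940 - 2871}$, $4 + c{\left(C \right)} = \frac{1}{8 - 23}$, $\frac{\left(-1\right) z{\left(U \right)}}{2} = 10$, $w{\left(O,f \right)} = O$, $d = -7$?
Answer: $- \frac{2485996}{132165} \approx -18.81$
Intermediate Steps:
$R = 6$ ($R = - 2 \left(4 - 7\right) = \left(-2\right) \left(-3\right) = 6$)
$z{\left(U \right)} = -20$ ($z{\left(U \right)} = \left(-2\right) 10 = -20$)
$c{\left(C \right)} = - \frac{61}{15}$ ($c{\left(C \right)} = -4 + \frac{1}{8 - 23} = -4 + \frac{1}{-15} = -4 - \frac{1}{15} = - \frac{61}{15}$)
$L = - \frac{157304}{132165}$ ($L = \frac{10491 - \frac{61}{15}}{-5940 - 2871} = \frac{157304}{15 \left(-8811\right)} = \frac{157304}{15} \left(- \frac{1}{8811}\right) = - \frac{157304}{132165} \approx -1.1902$)
$z{\left(w{\left(-9,R \right)} \right)} - L = -20 - - \frac{157304}{132165} = -20 + \frac{157304}{132165} = - \frac{2485996}{132165}$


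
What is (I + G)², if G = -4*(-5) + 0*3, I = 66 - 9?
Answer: 5929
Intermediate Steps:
I = 57
G = 20 (G = 20 + 0 = 20)
(I + G)² = (57 + 20)² = 77² = 5929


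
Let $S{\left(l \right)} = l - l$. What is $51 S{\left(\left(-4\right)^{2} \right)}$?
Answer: $0$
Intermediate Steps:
$S{\left(l \right)} = 0$
$51 S{\left(\left(-4\right)^{2} \right)} = 51 \cdot 0 = 0$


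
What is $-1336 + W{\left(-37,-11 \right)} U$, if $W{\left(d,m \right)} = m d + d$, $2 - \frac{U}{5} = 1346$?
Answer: $-2487736$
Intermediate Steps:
$U = -6720$ ($U = 10 - 6730 = -6720$)
$W{\left(d,m \right)} = d + d m$ ($W{\left(d,m \right)} = d m + d = d + d m$)
$-1336 + W{\left(-37,-11 \right)} U = -1336 + - 37 \left(1 - 11\right) \left(-6720\right) = -1336 + \left(-37\right) \left(-10\right) \left(-6720\right) = -1336 + 370 \left(-6720\right) = -1336 - 2486400 = -2487736$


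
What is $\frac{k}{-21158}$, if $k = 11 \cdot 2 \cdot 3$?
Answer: $- \frac{33}{10579} \approx -0.0031194$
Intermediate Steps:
$k = 66$ ($k = 22 \cdot 3 = 66$)
$\frac{k}{-21158} = \frac{66}{-21158} = 66 \left(- \frac{1}{21158}\right) = - \frac{33}{10579}$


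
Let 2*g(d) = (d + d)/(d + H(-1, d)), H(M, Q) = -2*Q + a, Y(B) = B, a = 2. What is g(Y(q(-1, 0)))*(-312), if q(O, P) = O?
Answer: 104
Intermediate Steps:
H(M, Q) = 2 - 2*Q (H(M, Q) = -2*Q + 2 = 2 - 2*Q)
g(d) = d/(2 - d) (g(d) = ((d + d)/(d + (2 - 2*d)))/2 = ((2*d)/(2 - d))/2 = (2*d/(2 - d))/2 = d/(2 - d))
g(Y(q(-1, 0)))*(-312) = -1/(2 - 1*(-1))*(-312) = -1/(2 + 1)*(-312) = -1/3*(-312) = 104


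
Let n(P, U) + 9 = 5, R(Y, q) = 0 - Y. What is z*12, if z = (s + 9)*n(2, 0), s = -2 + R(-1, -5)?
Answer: -384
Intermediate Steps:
R(Y, q) = -Y
n(P, U) = -4 (n(P, U) = -9 + 5 = -4)
s = -1 (s = -2 - 1*(-1) = -2 + 1 = -1)
z = -32 (z = (-1 + 9)*(-4) = 8*(-4) = -32)
z*12 = -32*12 = -384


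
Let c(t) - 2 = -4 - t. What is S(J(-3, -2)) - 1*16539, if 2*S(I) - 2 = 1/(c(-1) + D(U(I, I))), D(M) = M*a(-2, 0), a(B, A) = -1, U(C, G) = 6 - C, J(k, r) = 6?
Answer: -33077/2 ≈ -16539.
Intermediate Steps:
c(t) = -2 - t (c(t) = 2 + (-4 - t) = -2 - t)
D(M) = -M (D(M) = M*(-1) = -M)
S(I) = 1 + 1/(2*(-7 + I)) (S(I) = 1 + 1/(2*((-2 - 1*(-1)) - (6 - I))) = 1 + 1/(2*((-2 + 1) + (-6 + I))) = 1 + 1/(2*(-1 + (-6 + I))) = 1 + 1/(2*(-7 + I)))
S(J(-3, -2)) - 1*16539 = (-13/2 + 6)/(-7 + 6) - 1*16539 = -½/(-1) - 16539 = -1*(-½) - 16539 = ½ - 16539 = -33077/2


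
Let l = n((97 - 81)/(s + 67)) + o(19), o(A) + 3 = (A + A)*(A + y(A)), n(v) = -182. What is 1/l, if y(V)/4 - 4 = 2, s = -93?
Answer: 1/1449 ≈ 0.00069013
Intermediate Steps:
y(V) = 24 (y(V) = 16 + 4*2 = 16 + 8 = 24)
o(A) = -3 + 2*A*(24 + A) (o(A) = -3 + (A + A)*(A + 24) = -3 + (2*A)*(24 + A) = -3 + 2*A*(24 + A))
l = 1449 (l = -182 + (-3 + 2*19² + 48*19) = -182 + (-3 + 2*361 + 912) = -182 + (-3 + 722 + 912) = -182 + 1631 = 1449)
1/l = 1/1449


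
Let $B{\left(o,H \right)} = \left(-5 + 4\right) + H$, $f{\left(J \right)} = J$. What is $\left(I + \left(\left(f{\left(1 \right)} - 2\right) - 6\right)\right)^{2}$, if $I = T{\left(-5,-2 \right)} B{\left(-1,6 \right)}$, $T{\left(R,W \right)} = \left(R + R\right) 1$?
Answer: $3249$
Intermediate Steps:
$B{\left(o,H \right)} = -1 + H$
$T{\left(R,W \right)} = 2 R$ ($T{\left(R,W \right)} = 2 R 1 = 2 R$)
$I = -50$ ($I = 2 \left(-5\right) \left(-1 + 6\right) = \left(-10\right) 5 = -50$)
$\left(I + \left(\left(f{\left(1 \right)} - 2\right) - 6\right)\right)^{2} = \left(-50 + \left(\left(1 - 2\right) - 6\right)\right)^{2} = \left(-50 - 7\right)^{2} = \left(-57\right)^{2} = 3249$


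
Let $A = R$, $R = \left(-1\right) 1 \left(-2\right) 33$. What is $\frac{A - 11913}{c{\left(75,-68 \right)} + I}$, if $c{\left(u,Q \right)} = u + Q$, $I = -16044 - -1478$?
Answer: $\frac{3949}{4853} \approx 0.81372$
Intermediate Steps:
$I = -14566$ ($I = -16044 + 1478 = -14566$)
$c{\left(u,Q \right)} = Q + u$
$R = 66$ ($R = \left(-1\right) \left(-2\right) 33 = 2 \cdot 33 = 66$)
$A = 66$
$\frac{A - 11913}{c{\left(75,-68 \right)} + I} = \frac{66 - 11913}{\left(-68 + 75\right) - 14566} = \frac{66 - 11913}{7 - 14566} = - \frac{11847}{-14559} = \left(-11847\right) \left(- \frac{1}{14559}\right) = \frac{3949}{4853}$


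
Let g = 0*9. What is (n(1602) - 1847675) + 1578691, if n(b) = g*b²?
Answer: -268984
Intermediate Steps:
g = 0
n(b) = 0 (n(b) = 0*b² = 0)
(n(1602) - 1847675) + 1578691 = (0 - 1847675) + 1578691 = -1847675 + 1578691 = -268984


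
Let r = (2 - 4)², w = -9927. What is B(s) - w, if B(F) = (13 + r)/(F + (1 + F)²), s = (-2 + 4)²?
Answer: 287900/29 ≈ 9927.6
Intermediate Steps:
s = 4 (s = 2² = 4)
r = 4 (r = (-2)² = 4)
B(F) = 17/(F + (1 + F)²) (B(F) = (13 + 4)/(F + (1 + F)²) = 17/(F + (1 + F)²))
B(s) - w = 17/(4 + (1 + 4)²) - 1*(-9927) = 17/(4 + 5²) + 9927 = 17/(4 + 25) + 9927 = 17/29 + 9927 = 287900/29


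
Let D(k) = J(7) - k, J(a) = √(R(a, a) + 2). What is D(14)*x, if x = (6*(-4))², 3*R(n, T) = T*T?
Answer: -8064 + 192*√165 ≈ -5597.7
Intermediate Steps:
R(n, T) = T²/3 (R(n, T) = (T*T)/3 = T²/3)
J(a) = √(2 + a²/3) (J(a) = √(a²/3 + 2) = √(2 + a²/3))
D(k) = -k + √165/3 (D(k) = √(18 + 3*7²)/3 - k = √(18 + 3*49)/3 - k = √(18 + 147)/3 - k = √165/3 - k = -k + √165/3)
x = 576 (x = (-24)² = 576)
D(14)*x = (-1*14 + √165/3)*576 = (-14 + √165/3)*576 = -8064 + 192*√165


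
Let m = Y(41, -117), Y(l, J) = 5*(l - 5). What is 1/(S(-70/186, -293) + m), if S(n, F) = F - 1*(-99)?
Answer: -1/14 ≈ -0.071429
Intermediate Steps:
Y(l, J) = -25 + 5*l (Y(l, J) = 5*(-5 + l) = -25 + 5*l)
S(n, F) = 99 + F (S(n, F) = F + 99 = 99 + F)
m = 180 (m = -25 + 5*41 = -25 + 205 = 180)
1/(S(-70/186, -293) + m) = 1/((99 - 293) + 180) = 1/(-194 + 180) = 1/(-14) = -1/14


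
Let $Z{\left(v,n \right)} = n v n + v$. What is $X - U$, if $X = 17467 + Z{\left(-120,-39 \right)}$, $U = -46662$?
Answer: $-118511$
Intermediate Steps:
$Z{\left(v,n \right)} = v + v n^{2}$ ($Z{\left(v,n \right)} = v n^{2} + v = v + v n^{2}$)
$X = -165173$ ($X = 17467 - 120 \left(1 + \left(-39\right)^{2}\right) = 17467 - 120 \left(1 + 1521\right) = 17467 - 182640 = -165173$)
$X - U = -165173 - -46662 = -165173 + 46662 = -118511$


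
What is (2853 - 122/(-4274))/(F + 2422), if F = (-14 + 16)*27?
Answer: 3048461/2645606 ≈ 1.1523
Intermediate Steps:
F = 54 (F = 2*27 = 54)
(2853 - 122/(-4274))/(F + 2422) = (2853 - 122/(-4274))/(54 + 2422) = (2853 - 122*(-1/4274))/2476 = (2853 + 61/2137)*(1/2476) = (6096922/2137)*(1/2476) = 3048461/2645606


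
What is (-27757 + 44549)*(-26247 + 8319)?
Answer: -301046976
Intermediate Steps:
(-27757 + 44549)*(-26247 + 8319) = 16792*(-17928) = -301046976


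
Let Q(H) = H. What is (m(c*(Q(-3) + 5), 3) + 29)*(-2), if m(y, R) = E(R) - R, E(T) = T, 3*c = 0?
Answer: -58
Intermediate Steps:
c = 0 (c = (1/3)*0 = 0)
m(y, R) = 0 (m(y, R) = R - R = 0)
(m(c*(Q(-3) + 5), 3) + 29)*(-2) = (0 + 29)*(-2) = 29*(-2) = -58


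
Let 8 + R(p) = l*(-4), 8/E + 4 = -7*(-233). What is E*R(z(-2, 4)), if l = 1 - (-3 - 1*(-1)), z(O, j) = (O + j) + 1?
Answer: -160/1627 ≈ -0.098341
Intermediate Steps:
z(O, j) = 1 + O + j
E = 8/1627 (E = 8/(-4 - 7*(-233)) = 8/(-4 + 1631) = 8/1627 ≈ 0.0049170)
l = 3 (l = 1 - (-3 + 1) = 1 - 1*(-2) = 1 + 2 = 3)
R(p) = -20 (R(p) = -8 + 3*(-4) = -8 - 12 = -20)
E*R(z(-2, 4)) = (8/1627)*(-20) = -160/1627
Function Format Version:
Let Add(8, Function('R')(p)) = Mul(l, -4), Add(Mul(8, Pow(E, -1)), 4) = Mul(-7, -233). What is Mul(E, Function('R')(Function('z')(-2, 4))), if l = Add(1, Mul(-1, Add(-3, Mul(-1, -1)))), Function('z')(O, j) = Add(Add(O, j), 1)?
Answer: Rational(-160, 1627) ≈ -0.098341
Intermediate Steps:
Function('z')(O, j) = Add(1, O, j)
E = Rational(8, 1627) (E = Mul(8, Pow(Add(-4, Mul(-7, -233)), -1)) = Mul(8, Pow(Add(-4, 1631), -1)) = Mul(8, Pow(1627, -1)) = Mul(8, Rational(1, 1627)) = Rational(8, 1627) ≈ 0.0049170)
l = 3 (l = Add(1, Mul(-1, Add(-3, 1))) = Add(1, Mul(-1, -2)) = Add(1, 2) = 3)
Function('R')(p) = -20 (Function('R')(p) = Add(-8, Mul(3, -4)) = Add(-8, -12) = -20)
Mul(E, Function('R')(Function('z')(-2, 4))) = Mul(Rational(8, 1627), -20) = Rational(-160, 1627)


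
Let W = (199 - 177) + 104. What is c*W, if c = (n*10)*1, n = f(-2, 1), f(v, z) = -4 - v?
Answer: -2520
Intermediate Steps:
n = -2 (n = -4 - 1*(-2) = -4 + 2 = -2)
c = -20 (c = -2*10*1 = -20*1 = -20)
W = 126 (W = 22 + 104 = 126)
c*W = -20*126 = -2520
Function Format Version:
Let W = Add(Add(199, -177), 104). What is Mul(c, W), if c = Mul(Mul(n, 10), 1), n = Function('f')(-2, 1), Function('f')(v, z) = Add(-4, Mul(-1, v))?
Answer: -2520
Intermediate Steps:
n = -2 (n = Add(-4, Mul(-1, -2)) = Add(-4, 2) = -2)
c = -20 (c = Mul(Mul(-2, 10), 1) = Mul(-20, 1) = -20)
W = 126 (W = Add(22, 104) = 126)
Mul(c, W) = Mul(-20, 126) = -2520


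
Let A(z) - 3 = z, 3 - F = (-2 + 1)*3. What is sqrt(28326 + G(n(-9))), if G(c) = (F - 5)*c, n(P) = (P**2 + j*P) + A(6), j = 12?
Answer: 2*sqrt(7077) ≈ 168.25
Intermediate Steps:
F = 6 (F = 3 - (-2 + 1)*3 = 3 - (-1)*3 = 3 - 1*(-3) = 3 + 3 = 6)
A(z) = 3 + z
n(P) = 9 + P**2 + 12*P (n(P) = (P**2 + 12*P) + (3 + 6) = (P**2 + 12*P) + 9 = 9 + P**2 + 12*P)
G(c) = c (G(c) = (6 - 5)*c = 1*c = c)
sqrt(28326 + G(n(-9))) = sqrt(28326 + (9 + (-9)**2 + 12*(-9))) = sqrt(28326 + (9 + 81 - 108)) = sqrt(28326 - 18) = sqrt(28308) = 2*sqrt(7077)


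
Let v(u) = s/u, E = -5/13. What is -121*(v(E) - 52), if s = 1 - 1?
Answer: 6292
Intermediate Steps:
s = 0
E = -5/13 (E = -5*1/13 = -5/13 ≈ -0.38462)
v(u) = 0 (v(u) = 0/u = 0)
-121*(v(E) - 52) = -121*(0 - 52) = -121*(-52) = 6292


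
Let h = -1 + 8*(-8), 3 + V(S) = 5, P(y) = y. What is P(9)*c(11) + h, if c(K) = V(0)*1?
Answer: -47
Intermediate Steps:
V(S) = 2 (V(S) = -3 + 5 = 2)
h = -65 (h = -1 - 64 = -65)
c(K) = 2 (c(K) = 2*1 = 2)
P(9)*c(11) + h = 9*2 - 65 = 18 - 65 = -47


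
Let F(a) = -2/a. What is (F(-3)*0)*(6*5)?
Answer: 0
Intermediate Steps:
(F(-3)*0)*(6*5) = (-2/(-3)*0)*(6*5) = (-2*(-⅓)*0)*30 = ((⅔)*0)*30 = 0*30 = 0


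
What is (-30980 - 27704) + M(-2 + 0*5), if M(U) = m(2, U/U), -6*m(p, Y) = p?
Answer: -176053/3 ≈ -58684.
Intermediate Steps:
m(p, Y) = -p/6
M(U) = -1/3 (M(U) = -1/6*2 = -1/3)
(-30980 - 27704) + M(-2 + 0*5) = (-30980 - 27704) - 1/3 = -58684 - 1/3 = -176053/3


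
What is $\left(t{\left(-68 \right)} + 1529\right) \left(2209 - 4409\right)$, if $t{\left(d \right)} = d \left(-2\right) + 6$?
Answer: $-3676200$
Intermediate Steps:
$t{\left(d \right)} = 6 - 2 d$ ($t{\left(d \right)} = - 2 d + 6 = 6 - 2 d$)
$\left(t{\left(-68 \right)} + 1529\right) \left(2209 - 4409\right) = \left(\left(6 - -136\right) + 1529\right) \left(2209 - 4409\right) = \left(\left(6 + 136\right) + 1529\right) \left(-2200\right) = \left(142 + 1529\right) \left(-2200\right) = 1671 \left(-2200\right) = -3676200$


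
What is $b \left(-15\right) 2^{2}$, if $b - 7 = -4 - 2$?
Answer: $-60$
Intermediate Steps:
$b = 1$ ($b = 7 - 6 = 1$)
$b \left(-15\right) 2^{2} = 1 \left(-15\right) 2^{2} = \left(-15\right) 4 = -60$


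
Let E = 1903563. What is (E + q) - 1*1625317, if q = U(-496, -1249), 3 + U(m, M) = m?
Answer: 277747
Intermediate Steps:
U(m, M) = -3 + m
q = -499 (q = -3 - 496 = -499)
(E + q) - 1*1625317 = (1903563 - 499) - 1*1625317 = 1903064 - 1625317 = 277747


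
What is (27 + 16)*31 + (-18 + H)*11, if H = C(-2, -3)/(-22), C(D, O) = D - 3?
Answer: 2275/2 ≈ 1137.5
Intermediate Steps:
C(D, O) = -3 + D
H = 5/22 (H = (-3 - 2)/(-22) = -5*(-1/22) = 5/22 ≈ 0.22727)
(27 + 16)*31 + (-18 + H)*11 = (27 + 16)*31 + (-18 + 5/22)*11 = 43*31 - 391/22*11 = 1333 - 391/2 = 2275/2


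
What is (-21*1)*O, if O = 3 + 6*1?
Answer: -189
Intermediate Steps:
O = 9 (O = 3 + 6 = 9)
(-21*1)*O = -21*1*9 = -21*9 = -189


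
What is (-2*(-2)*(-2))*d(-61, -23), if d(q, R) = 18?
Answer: -144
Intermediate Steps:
(-2*(-2)*(-2))*d(-61, -23) = (-2*(-2)*(-2))*18 = (4*(-2))*18 = -8*18 = -144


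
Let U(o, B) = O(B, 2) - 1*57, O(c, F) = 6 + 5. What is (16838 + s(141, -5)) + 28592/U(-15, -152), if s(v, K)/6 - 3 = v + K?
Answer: 392160/23 ≈ 17050.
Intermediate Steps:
O(c, F) = 11
s(v, K) = 18 + 6*K + 6*v (s(v, K) = 18 + 6*(v + K) = 18 + 6*(K + v) = 18 + (6*K + 6*v) = 18 + 6*K + 6*v)
U(o, B) = -46 (U(o, B) = 11 - 1*57 = 11 - 57 = -46)
(16838 + s(141, -5)) + 28592/U(-15, -152) = (16838 + (18 + 6*(-5) + 6*141)) + 28592/(-46) = (16838 + (18 - 30 + 846)) + 28592*(-1/46) = (16838 + 834) - 14296/23 = 17672 - 14296/23 = 392160/23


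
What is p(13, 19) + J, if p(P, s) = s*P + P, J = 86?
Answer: 346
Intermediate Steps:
p(P, s) = P + P*s (p(P, s) = P*s + P = P + P*s)
p(13, 19) + J = 13*(1 + 19) + 86 = 13*20 + 86 = 260 + 86 = 346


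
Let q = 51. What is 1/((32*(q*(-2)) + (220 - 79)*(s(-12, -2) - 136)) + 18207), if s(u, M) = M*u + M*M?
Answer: -1/285 ≈ -0.0035088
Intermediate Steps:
s(u, M) = M**2 + M*u (s(u, M) = M*u + M**2 = M**2 + M*u)
1/((32*(q*(-2)) + (220 - 79)*(s(-12, -2) - 136)) + 18207) = 1/((32*(51*(-2)) + (220 - 79)*(-2*(-2 - 12) - 136)) + 18207) = 1/((32*(-102) + 141*(-2*(-14) - 136)) + 18207) = 1/((-3264 + 141*(28 - 136)) + 18207) = 1/((-3264 + 141*(-108)) + 18207) = 1/((-3264 - 15228) + 18207) = 1/(-18492 + 18207) = 1/(-285) = -1/285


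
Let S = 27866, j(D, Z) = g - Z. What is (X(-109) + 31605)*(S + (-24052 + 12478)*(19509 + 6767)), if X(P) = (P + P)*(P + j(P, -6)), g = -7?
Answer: -16902873666430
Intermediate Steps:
j(D, Z) = -7 - Z
X(P) = 2*P*(-1 + P) (X(P) = (P + P)*(P + (-7 - 1*(-6))) = (2*P)*(P + (-7 + 6)) = (2*P)*(P - 1) = (2*P)*(-1 + P) = 2*P*(-1 + P))
(X(-109) + 31605)*(S + (-24052 + 12478)*(19509 + 6767)) = (2*(-109)*(-1 - 109) + 31605)*(27866 + (-24052 + 12478)*(19509 + 6767)) = (2*(-109)*(-110) + 31605)*(27866 - 11574*26276) = (23980 + 31605)*(27866 - 304118424) = 55585*(-304090558) = -16902873666430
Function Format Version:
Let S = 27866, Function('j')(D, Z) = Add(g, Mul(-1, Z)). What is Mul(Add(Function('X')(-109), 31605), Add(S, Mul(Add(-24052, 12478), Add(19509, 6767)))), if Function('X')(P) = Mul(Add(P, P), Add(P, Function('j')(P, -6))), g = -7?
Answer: -16902873666430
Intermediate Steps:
Function('j')(D, Z) = Add(-7, Mul(-1, Z))
Function('X')(P) = Mul(2, P, Add(-1, P)) (Function('X')(P) = Mul(Add(P, P), Add(P, Add(-7, Mul(-1, -6)))) = Mul(Mul(2, P), Add(P, Add(-7, 6))) = Mul(Mul(2, P), Add(P, -1)) = Mul(Mul(2, P), Add(-1, P)) = Mul(2, P, Add(-1, P)))
Mul(Add(Function('X')(-109), 31605), Add(S, Mul(Add(-24052, 12478), Add(19509, 6767)))) = Mul(Add(Mul(2, -109, Add(-1, -109)), 31605), Add(27866, Mul(Add(-24052, 12478), Add(19509, 6767)))) = Mul(Add(Mul(2, -109, -110), 31605), Add(27866, Mul(-11574, 26276))) = Mul(Add(23980, 31605), Add(27866, -304118424)) = Mul(55585, -304090558) = -16902873666430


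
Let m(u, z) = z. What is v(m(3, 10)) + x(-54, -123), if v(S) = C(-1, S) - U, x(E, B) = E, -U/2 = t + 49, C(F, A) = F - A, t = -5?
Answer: 23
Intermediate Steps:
U = -88 (U = -2*(-5 + 49) = -2*44 = -88)
v(S) = 87 - S (v(S) = (-1 - S) - 1*(-88) = (-1 - S) + 88 = 87 - S)
v(m(3, 10)) + x(-54, -123) = (87 - 1*10) - 54 = (87 - 10) - 54 = 77 - 54 = 23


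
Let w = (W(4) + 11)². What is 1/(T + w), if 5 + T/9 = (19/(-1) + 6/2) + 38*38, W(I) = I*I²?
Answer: 1/18432 ≈ 5.4253e-5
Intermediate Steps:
W(I) = I³
T = 12807 (T = -45 + 9*((19/(-1) + 6/2) + 38*38) = -45 + 9*((19*(-1) + 6*(½)) + 1444) = -45 + 9*((-19 + 3) + 1444) = -45 + 9*(-16 + 1444) = -45 + 9*1428 = -45 + 12852 = 12807)
w = 5625 (w = (4³ + 11)² = (64 + 11)² = 75² = 5625)
1/(T + w) = 1/(12807 + 5625) = 1/18432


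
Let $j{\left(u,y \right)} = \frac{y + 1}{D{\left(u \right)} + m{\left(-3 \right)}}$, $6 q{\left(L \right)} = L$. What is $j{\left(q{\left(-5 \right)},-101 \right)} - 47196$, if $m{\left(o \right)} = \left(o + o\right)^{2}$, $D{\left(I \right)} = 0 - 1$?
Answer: $- \frac{330392}{7} \approx -47199.0$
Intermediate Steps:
$q{\left(L \right)} = \frac{L}{6}$
$D{\left(I \right)} = -1$ ($D{\left(I \right)} = 0 - 1 = -1$)
$m{\left(o \right)} = 4 o^{2}$ ($m{\left(o \right)} = \left(2 o\right)^{2} = 4 o^{2}$)
$j{\left(u,y \right)} = \frac{1}{35} + \frac{y}{35}$ ($j{\left(u,y \right)} = \frac{y + 1}{-1 + 4 \left(-3\right)^{2}} = \frac{1 + y}{-1 + 4 \cdot 9} = \frac{1 + y}{-1 + 36} = \frac{1 + y}{35} = \left(1 + y\right) \frac{1}{35} = \frac{1}{35} + \frac{y}{35}$)
$j{\left(q{\left(-5 \right)},-101 \right)} - 47196 = \left(\frac{1}{35} + \frac{1}{35} \left(-101\right)\right) - 47196 = \left(\frac{1}{35} - \frac{101}{35}\right) - 47196 = - \frac{20}{7} - 47196 = - \frac{330392}{7}$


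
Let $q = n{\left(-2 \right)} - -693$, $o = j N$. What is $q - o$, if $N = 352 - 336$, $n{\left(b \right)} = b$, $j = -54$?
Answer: $1555$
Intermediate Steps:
$N = 16$
$o = -864$ ($o = \left(-54\right) 16 = -864$)
$q = 691$ ($q = -2 - -693 = -2 + 693 = 691$)
$q - o = 691 - -864 = 691 + 864 = 1555$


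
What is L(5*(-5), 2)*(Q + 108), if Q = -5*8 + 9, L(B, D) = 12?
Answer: 924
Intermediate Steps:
Q = -31 (Q = -40 + 9 = -31)
L(5*(-5), 2)*(Q + 108) = 12*(-31 + 108) = 12*77 = 924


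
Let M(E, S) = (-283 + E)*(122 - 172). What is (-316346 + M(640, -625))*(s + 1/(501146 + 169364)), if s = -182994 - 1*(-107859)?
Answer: 8418191517130202/335255 ≈ 2.5110e+10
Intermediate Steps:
M(E, S) = 14150 - 50*E (M(E, S) = (-283 + E)*(-50) = 14150 - 50*E)
s = -75135 (s = -182994 + 107859 = -75135)
(-316346 + M(640, -625))*(s + 1/(501146 + 169364)) = (-316346 + (14150 - 50*640))*(-75135 + 1/(501146 + 169364)) = (-316346 + (14150 - 32000))*(-75135 + 1/670510) = (-316346 - 17850)*(-75135 + 1/670510) = -334196*(-50378768849/670510) = 8418191517130202/335255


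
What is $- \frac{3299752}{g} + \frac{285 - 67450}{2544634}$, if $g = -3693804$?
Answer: $\frac{2037141696277}{2349844811934} \approx 0.86693$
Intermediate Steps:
$- \frac{3299752}{g} + \frac{285 - 67450}{2544634} = - \frac{3299752}{-3693804} + \frac{285 - 67450}{2544634} = \left(-3299752\right) \left(- \frac{1}{3693804}\right) + \left(285 - 67450\right) \frac{1}{2544634} = \frac{824938}{923451} - \frac{67165}{2544634} = \frac{2037141696277}{2349844811934}$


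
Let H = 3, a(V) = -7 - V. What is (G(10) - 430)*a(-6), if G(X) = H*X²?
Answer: 130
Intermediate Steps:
G(X) = 3*X²
(G(10) - 430)*a(-6) = (3*10² - 430)*(-7 - 1*(-6)) = (3*100 - 430)*(-7 + 6) = (300 - 430)*(-1) = -130*(-1) = 130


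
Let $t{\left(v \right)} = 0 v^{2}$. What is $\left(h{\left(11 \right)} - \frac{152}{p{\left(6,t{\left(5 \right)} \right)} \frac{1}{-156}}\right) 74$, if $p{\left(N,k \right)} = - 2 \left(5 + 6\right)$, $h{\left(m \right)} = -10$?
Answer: $- \frac{885484}{11} \approx -80499.0$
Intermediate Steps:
$t{\left(v \right)} = 0$
$p{\left(N,k \right)} = -22$ ($p{\left(N,k \right)} = \left(-2\right) 11 = -22$)
$\left(h{\left(11 \right)} - \frac{152}{p{\left(6,t{\left(5 \right)} \right)} \frac{1}{-156}}\right) 74 = \left(-10 - \frac{152}{\left(-22\right) \frac{1}{-156}}\right) 74 = \left(-10 - \frac{152}{\left(-22\right) \left(- \frac{1}{156}\right)}\right) 74 = \left(-10 - \frac{152}{\frac{11}{78}}\right) 74 = \left(-10 - \frac{11856}{11}\right) 74 = \left(- \frac{11966}{11}\right) 74 = - \frac{885484}{11}$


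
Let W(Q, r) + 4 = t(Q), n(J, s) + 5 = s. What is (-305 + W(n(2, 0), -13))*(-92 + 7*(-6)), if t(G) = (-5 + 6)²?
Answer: 41272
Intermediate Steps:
t(G) = 1 (t(G) = 1² = 1)
n(J, s) = -5 + s
W(Q, r) = -3 (W(Q, r) = -4 + 1 = -3)
(-305 + W(n(2, 0), -13))*(-92 + 7*(-6)) = (-305 - 3)*(-92 + 7*(-6)) = -308*(-92 - 42) = -308*(-134) = 41272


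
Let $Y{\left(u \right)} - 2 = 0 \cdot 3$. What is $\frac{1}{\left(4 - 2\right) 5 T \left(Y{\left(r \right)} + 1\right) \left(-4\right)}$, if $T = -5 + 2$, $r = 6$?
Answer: $\frac{1}{360} \approx 0.0027778$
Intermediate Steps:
$Y{\left(u \right)} = 2$ ($Y{\left(u \right)} = 2 + 0 \cdot 3 = 2 + 0 = 2$)
$T = -3$
$\frac{1}{\left(4 - 2\right) 5 T \left(Y{\left(r \right)} + 1\right) \left(-4\right)} = \frac{1}{\left(4 - 2\right) 5 \left(-3\right) \left(2 + 1\right) \left(-4\right)} = \frac{1}{2 \cdot 5 \left(-3\right) 3 \left(-4\right)} = \frac{1}{10 \left(-3\right) \left(-12\right)} = \frac{1}{\left(-30\right) \left(-12\right)} = \frac{1}{360}$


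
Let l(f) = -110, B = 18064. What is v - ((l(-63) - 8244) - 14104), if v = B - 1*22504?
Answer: 18018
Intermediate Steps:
v = -4440 (v = 18064 - 1*22504 = 18064 - 22504 = -4440)
v - ((l(-63) - 8244) - 14104) = -4440 - ((-110 - 8244) - 14104) = -4440 - (-8354 - 14104) = -4440 - 1*(-22458) = -4440 + 22458 = 18018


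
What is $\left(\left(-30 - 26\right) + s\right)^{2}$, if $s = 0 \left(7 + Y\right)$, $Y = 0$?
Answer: $3136$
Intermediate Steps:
$s = 0$ ($s = 0 \left(7 + 0\right) = 0 \cdot 7 = 0$)
$\left(\left(-30 - 26\right) + s\right)^{2} = \left(\left(-30 - 26\right) + 0\right)^{2} = \left(-56 + 0\right)^{2} = \left(-56\right)^{2} = 3136$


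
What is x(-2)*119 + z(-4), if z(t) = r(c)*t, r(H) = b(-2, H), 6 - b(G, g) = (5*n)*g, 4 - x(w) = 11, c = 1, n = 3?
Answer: -797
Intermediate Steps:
x(w) = -7 (x(w) = 4 - 1*11 = 4 - 11 = -7)
b(G, g) = 6 - 15*g (b(G, g) = 6 - 5*3*g = 6 - 15*g)
r(H) = 6 - 15*H
z(t) = -9*t (z(t) = (6 - 15*1)*t = (6 - 15)*t = -9*t)
x(-2)*119 + z(-4) = -7*119 - 9*(-4) = -833 + 36 = -797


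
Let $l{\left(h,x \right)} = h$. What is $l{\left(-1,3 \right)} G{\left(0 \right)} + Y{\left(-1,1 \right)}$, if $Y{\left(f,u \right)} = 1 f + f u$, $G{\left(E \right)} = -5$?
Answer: $3$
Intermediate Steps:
$Y{\left(f,u \right)} = f + f u$
$l{\left(-1,3 \right)} G{\left(0 \right)} + Y{\left(-1,1 \right)} = \left(-1\right) \left(-5\right) - \left(1 + 1\right) = 5 - 2 = 3$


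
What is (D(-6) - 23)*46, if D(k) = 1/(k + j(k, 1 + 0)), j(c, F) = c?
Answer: -6371/6 ≈ -1061.8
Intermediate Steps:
D(k) = 1/(2*k) (D(k) = 1/(k + k) = 1/(2*k))
(D(-6) - 23)*46 = ((½)/(-6) - 23)*46 = ((½)*(-⅙) - 23)*46 = (-1/12 - 23)*46 = -277/12*46 = -6371/6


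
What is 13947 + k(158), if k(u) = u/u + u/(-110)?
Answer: 767061/55 ≈ 13947.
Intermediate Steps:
k(u) = 1 - u/110 (k(u) = 1 + u*(-1/110) = 1 - u/110)
13947 + k(158) = 13947 + (1 - 1/110*158) = 13947 + (1 - 79/55) = 13947 - 24/55 = 767061/55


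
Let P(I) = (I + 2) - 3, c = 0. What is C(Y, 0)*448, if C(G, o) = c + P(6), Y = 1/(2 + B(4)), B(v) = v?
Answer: 2240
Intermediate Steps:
P(I) = -1 + I (P(I) = (2 + I) - 3 = -1 + I)
Y = 1/6 (Y = 1/(2 + 4) = 1/6 ≈ 0.16667)
C(G, o) = 5 (C(G, o) = 0 + (-1 + 6) = 0 + 5 = 5)
C(Y, 0)*448 = 5*448 = 2240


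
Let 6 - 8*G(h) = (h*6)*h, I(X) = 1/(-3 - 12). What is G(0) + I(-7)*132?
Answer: -161/20 ≈ -8.0500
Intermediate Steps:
I(X) = -1/15 (I(X) = 1/(-15) = -1/15)
G(h) = ¾ - 3*h²/4 (G(h) = ¾ - h*6*h/8 = ¾ - 6*h*h/8 = ¾ - 3*h²/4)
G(0) + I(-7)*132 = (¾ - ¾*0²) - 1/15*132 = (¾ - ¾*0) - 44/5 = (¾ + 0) - 44/5 = ¾ - 44/5 = -161/20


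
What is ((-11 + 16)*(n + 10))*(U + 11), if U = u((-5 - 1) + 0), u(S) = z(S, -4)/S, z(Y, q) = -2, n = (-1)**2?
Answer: 1870/3 ≈ 623.33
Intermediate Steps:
n = 1
u(S) = -2/S
U = 1/3 (U = -2/((-5 - 1) + 0) = -2/(-6 + 0) = -2/(-6) = -2*(-1/6) = 1/3 ≈ 0.33333)
((-11 + 16)*(n + 10))*(U + 11) = ((-11 + 16)*(1 + 10))*(1/3 + 11) = (5*11)*(34/3) = 55*(34/3) = 1870/3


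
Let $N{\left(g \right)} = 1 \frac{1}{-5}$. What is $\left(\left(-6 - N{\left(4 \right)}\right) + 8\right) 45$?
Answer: $99$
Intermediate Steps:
$N{\left(g \right)} = - \frac{1}{5}$ ($N{\left(g \right)} = 1 \left(- \frac{1}{5}\right) = - \frac{1}{5}$)
$\left(\left(-6 - N{\left(4 \right)}\right) + 8\right) 45 = \left(\left(-6 - - \frac{1}{5}\right) + 8\right) 45 = \left(\left(-6 + \frac{1}{5}\right) + 8\right) 45 = \left(- \frac{29}{5} + 8\right) 45 = \frac{11}{5} \cdot 45 = 99$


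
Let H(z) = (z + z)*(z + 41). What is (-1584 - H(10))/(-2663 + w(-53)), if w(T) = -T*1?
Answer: 434/435 ≈ 0.99770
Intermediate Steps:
H(z) = 2*z*(41 + z) (H(z) = (2*z)*(41 + z) = 2*z*(41 + z))
w(T) = -T
(-1584 - H(10))/(-2663 + w(-53)) = (-1584 - 2*10*(41 + 10))/(-2663 - 1*(-53)) = (-1584 - 2*10*51)/(-2663 + 53) = (-1584 - 1*1020)/(-2610) = (-1584 - 1020)*(-1/2610) = -2604*(-1/2610) = 434/435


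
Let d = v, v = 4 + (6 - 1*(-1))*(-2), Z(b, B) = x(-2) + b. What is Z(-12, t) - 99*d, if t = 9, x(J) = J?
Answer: 976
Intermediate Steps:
Z(b, B) = -2 + b
v = -10 (v = 4 + (6 + 1)*(-2) = 4 + 7*(-2) = 4 - 14 = -10)
d = -10
Z(-12, t) - 99*d = (-2 - 12) - 99*(-10) = -14 + 990 = 976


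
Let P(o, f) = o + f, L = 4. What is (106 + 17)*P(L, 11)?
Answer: 1845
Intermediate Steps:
P(o, f) = f + o
(106 + 17)*P(L, 11) = (106 + 17)*(11 + 4) = 123*15 = 1845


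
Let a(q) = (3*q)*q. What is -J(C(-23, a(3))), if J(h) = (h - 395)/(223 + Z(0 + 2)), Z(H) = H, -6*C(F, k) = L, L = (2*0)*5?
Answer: 79/45 ≈ 1.7556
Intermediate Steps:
a(q) = 3*q**2
L = 0 (L = 0*5 = 0)
C(F, k) = 0 (C(F, k) = -1/6*0 = 0)
J(h) = -79/45 + h/225 (J(h) = (h - 395)/(223 + (0 + 2)) = (-395 + h)/(223 + 2) = (-395 + h)/225 = (-395 + h)*(1/225) = -79/45 + h/225)
-J(C(-23, a(3))) = -(-79/45 + (1/225)*0) = -(-79/45 + 0) = -1*(-79/45) = 79/45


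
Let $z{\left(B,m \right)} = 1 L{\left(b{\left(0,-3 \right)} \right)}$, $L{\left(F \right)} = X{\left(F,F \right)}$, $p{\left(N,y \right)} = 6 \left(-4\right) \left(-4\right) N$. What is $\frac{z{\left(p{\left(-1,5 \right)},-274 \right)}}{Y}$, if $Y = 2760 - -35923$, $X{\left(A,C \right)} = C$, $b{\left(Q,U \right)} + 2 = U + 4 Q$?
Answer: $- \frac{5}{38683} \approx -0.00012926$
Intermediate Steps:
$p{\left(N,y \right)} = 96 N$ ($p{\left(N,y \right)} = \left(-24\right) \left(-4\right) N = 96 N$)
$b{\left(Q,U \right)} = -2 + U + 4 Q$ ($b{\left(Q,U \right)} = -2 + \left(U + 4 Q\right) = -2 + U + 4 Q$)
$L{\left(F \right)} = F$
$z{\left(B,m \right)} = -5$ ($z{\left(B,m \right)} = 1 \left(-2 - 3 + 4 \cdot 0\right) = 1 \left(-2 - 3 + 0\right) = 1 \left(-5\right) = -5$)
$Y = 38683$ ($Y = 2760 + 35923 = 38683$)
$\frac{z{\left(p{\left(-1,5 \right)},-274 \right)}}{Y} = - \frac{5}{38683}$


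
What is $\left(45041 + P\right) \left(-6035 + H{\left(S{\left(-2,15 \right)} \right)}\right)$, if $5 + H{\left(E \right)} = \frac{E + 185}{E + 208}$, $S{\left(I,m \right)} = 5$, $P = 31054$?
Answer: $- \frac{32627760450}{71} \approx -4.5955 \cdot 10^{8}$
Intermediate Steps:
$H{\left(E \right)} = -5 + \frac{185 + E}{208 + E}$ ($H{\left(E \right)} = -5 + \frac{E + 185}{E + 208} = -5 + \frac{185 + E}{208 + E}$)
$\left(45041 + P\right) \left(-6035 + H{\left(S{\left(-2,15 \right)} \right)}\right) = \left(45041 + 31054\right) \left(-6035 + \frac{-855 - 20}{208 + 5}\right) = 76095 \left(-6035 + \frac{-855 - 20}{213}\right) = 76095 \left(-6035 + \frac{1}{213} \left(-875\right)\right) = 76095 \left(-6035 - \frac{875}{213}\right) = 76095 \left(- \frac{1286330}{213}\right) = - \frac{32627760450}{71}$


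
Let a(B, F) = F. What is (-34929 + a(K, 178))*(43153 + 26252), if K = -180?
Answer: -2411893155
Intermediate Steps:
(-34929 + a(K, 178))*(43153 + 26252) = (-34929 + 178)*(43153 + 26252) = -34751*69405 = -2411893155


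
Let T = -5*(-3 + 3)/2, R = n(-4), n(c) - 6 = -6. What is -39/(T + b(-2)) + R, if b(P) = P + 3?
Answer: -39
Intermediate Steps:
n(c) = 0 (n(c) = 6 - 6 = 0)
R = 0
T = 0 (T = -5*0*(1/2) = 0*(1/2) = 0)
b(P) = 3 + P
-39/(T + b(-2)) + R = -39/(0 + (3 - 2)) + 0 = -39/(0 + 1) + 0 = -39/1 + 0 = -39*1 + 0 = -39 + 0 = -39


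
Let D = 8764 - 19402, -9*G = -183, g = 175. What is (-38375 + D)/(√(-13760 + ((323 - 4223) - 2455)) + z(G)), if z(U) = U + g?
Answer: -86164854/524431 + 1323351*I*√2235/524431 ≈ -164.3 + 119.3*I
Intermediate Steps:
G = 61/3 (G = -⅑*(-183) = 61/3 ≈ 20.333)
D = -10638
z(U) = 175 + U (z(U) = U + 175 = 175 + U)
(-38375 + D)/(√(-13760 + ((323 - 4223) - 2455)) + z(G)) = (-38375 - 10638)/(√(-13760 + ((323 - 4223) - 2455)) + (175 + 61/3)) = -49013/(√(-13760 + (-3900 - 2455)) + 586/3) = -49013/(√(-13760 - 6355) + 586/3) = -49013/(√(-20115) + 586/3) = -49013/(3*I*√2235 + 586/3) = -49013/(586/3 + 3*I*√2235)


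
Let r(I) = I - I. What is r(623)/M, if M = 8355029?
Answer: 0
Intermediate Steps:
r(I) = 0
r(623)/M = 0/8355029 = 0*(1/8355029) = 0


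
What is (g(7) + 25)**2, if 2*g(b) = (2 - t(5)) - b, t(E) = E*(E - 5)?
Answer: 2025/4 ≈ 506.25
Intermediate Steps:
t(E) = E*(-5 + E)
g(b) = 1 - b/2 (g(b) = ((2 - 5*(-5 + 5)) - b)/2 = ((2 - 5*0) - b)/2 = ((2 - 1*0) - b)/2 = ((2 + 0) - b)/2 = (2 - b)/2 = 1 - b/2)
(g(7) + 25)**2 = ((1 - 1/2*7) + 25)**2 = ((1 - 7/2) + 25)**2 = (-5/2 + 25)**2 = (45/2)**2 = 2025/4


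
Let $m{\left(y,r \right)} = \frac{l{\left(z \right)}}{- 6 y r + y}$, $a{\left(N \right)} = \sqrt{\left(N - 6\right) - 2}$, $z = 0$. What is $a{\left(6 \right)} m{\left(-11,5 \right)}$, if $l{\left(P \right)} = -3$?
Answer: $- \frac{3 i \sqrt{2}}{319} \approx - 0.0133 i$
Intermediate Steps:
$a{\left(N \right)} = \sqrt{-8 + N}$ ($a{\left(N \right)} = \sqrt{\left(N - 6\right) - 2} = \sqrt{\left(-6 + N\right) - 2} = \sqrt{-8 + N}$)
$m{\left(y,r \right)} = - \frac{3}{y - 6 r y}$ ($m{\left(y,r \right)} = - \frac{3}{- 6 y r + y} = - \frac{3}{- 6 r y + y} = - \frac{3}{y - 6 r y}$)
$a{\left(6 \right)} m{\left(-11,5 \right)} = \sqrt{-8 + 6} \frac{3}{\left(-11\right) \left(-1 + 6 \cdot 5\right)} = \sqrt{-2} \cdot 3 \left(- \frac{1}{11}\right) \frac{1}{-1 + 30} = i \sqrt{2} \cdot 3 \left(- \frac{1}{11}\right) \frac{1}{29} = i \sqrt{2} \left(- \frac{3}{319}\right) = - \frac{3 i \sqrt{2}}{319}$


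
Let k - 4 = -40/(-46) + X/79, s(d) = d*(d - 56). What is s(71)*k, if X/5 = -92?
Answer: -1844580/1817 ≈ -1015.2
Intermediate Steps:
X = -460 (X = 5*(-92) = -460)
s(d) = d*(-56 + d)
k = -1732/1817 (k = 4 + (-40/(-46) - 460/79) = 4 + (-40*(-1/46) - 460*1/79) = 4 + (20/23 - 460/79) = 4 - 9000/1817 = -1732/1817 ≈ -0.95322)
s(71)*k = (71*(-56 + 71))*(-1732/1817) = (71*15)*(-1732/1817) = 1065*(-1732/1817) = -1844580/1817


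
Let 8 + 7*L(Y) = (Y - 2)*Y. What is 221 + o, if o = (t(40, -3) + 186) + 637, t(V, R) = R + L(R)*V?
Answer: 1081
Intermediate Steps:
L(Y) = -8/7 + Y*(-2 + Y)/7 (L(Y) = -8/7 + ((Y - 2)*Y)/7 = -8/7 + ((-2 + Y)*Y)/7 = -8/7 + (Y*(-2 + Y))/7 = -8/7 + Y*(-2 + Y)/7)
t(V, R) = R + V*(-8/7 - 2*R/7 + R²/7) (t(V, R) = R + (-8/7 - 2*R/7 + R²/7)*V = R + V*(-8/7 - 2*R/7 + R²/7))
o = 860 (o = ((-3 - ⅐*40*(8 - 1*(-3)² + 2*(-3))) + 186) + 637 = ((-3 - ⅐*40*(8 - 1*9 - 6)) + 186) + 637 = ((-3 - ⅐*40*(8 - 9 - 6)) + 186) + 637 = ((-3 - ⅐*40*(-7)) + 186) + 637 = ((-3 + 40) + 186) + 637 = (37 + 186) + 637 = 223 + 637 = 860)
221 + o = 221 + 860 = 1081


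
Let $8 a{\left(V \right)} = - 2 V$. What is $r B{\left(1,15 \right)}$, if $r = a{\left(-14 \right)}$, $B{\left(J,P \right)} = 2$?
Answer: $7$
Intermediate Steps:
$a{\left(V \right)} = - \frac{V}{4}$ ($a{\left(V \right)} = \frac{\left(-2\right) V}{8} = - \frac{V}{4}$)
$r = \frac{7}{2}$ ($r = \left(- \frac{1}{4}\right) \left(-14\right) = \frac{7}{2} \approx 3.5$)
$r B{\left(1,15 \right)} = \frac{7}{2} \cdot 2 = 7$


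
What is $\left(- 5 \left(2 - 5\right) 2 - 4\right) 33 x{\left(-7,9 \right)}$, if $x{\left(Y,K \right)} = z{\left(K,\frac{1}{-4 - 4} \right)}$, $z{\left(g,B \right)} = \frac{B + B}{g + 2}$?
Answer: $- \frac{39}{2} \approx -19.5$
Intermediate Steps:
$z{\left(g,B \right)} = \frac{2 B}{2 + g}$
$x{\left(Y,K \right)} = - \frac{1}{4 \left(2 + K\right)}$ ($x{\left(Y,K \right)} = \frac{2}{\left(-4 - 4\right) \left(2 + K\right)} = \frac{2}{\left(-8\right) \left(2 + K\right)} = 2 \left(- \frac{1}{8}\right) \frac{1}{2 + K} = - \frac{1}{4 \left(2 + K\right)}$)
$\left(- 5 \left(2 - 5\right) 2 - 4\right) 33 x{\left(-7,9 \right)} = \left(- 5 \left(2 - 5\right) 2 - 4\right) 33 \left(- \frac{1}{8 + 4 \cdot 9}\right) = \left(\left(-5\right) \left(-3\right) 2 - 4\right) 33 \left(- \frac{1}{8 + 36}\right) = \left(15 \cdot 2 - 4\right) 33 \left(- \frac{1}{44}\right) = \left(30 - 4\right) 33 \left(\left(-1\right) \frac{1}{44}\right) = 26 \cdot 33 \left(- \frac{1}{44}\right) = 858 \left(- \frac{1}{44}\right) = - \frac{39}{2}$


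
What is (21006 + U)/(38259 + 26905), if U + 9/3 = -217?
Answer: 10393/32582 ≈ 0.31898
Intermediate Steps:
U = -220 (U = -3 - 217 = -220)
(21006 + U)/(38259 + 26905) = (21006 - 220)/(38259 + 26905) = 20786/65164 = 20786*(1/65164) = 10393/32582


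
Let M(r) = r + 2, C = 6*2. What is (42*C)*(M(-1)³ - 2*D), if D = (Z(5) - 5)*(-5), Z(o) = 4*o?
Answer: 76104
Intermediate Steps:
C = 12
M(r) = 2 + r
D = -75 (D = (4*5 - 5)*(-5) = (20 - 5)*(-5) = 15*(-5) = -75)
(42*C)*(M(-1)³ - 2*D) = (42*12)*((2 - 1)³ - 2*(-75)) = 504*(1³ + 150) = 504*(1 + 150) = 504*151 = 76104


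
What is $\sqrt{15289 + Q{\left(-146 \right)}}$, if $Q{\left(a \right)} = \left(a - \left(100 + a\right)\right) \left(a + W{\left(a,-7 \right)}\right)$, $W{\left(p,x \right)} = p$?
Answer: $\sqrt{44489} \approx 210.92$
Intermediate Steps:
$Q{\left(a \right)} = - 200 a$ ($Q{\left(a \right)} = \left(a - \left(100 + a\right)\right) \left(a + a\right) = - 100 \cdot 2 a = - 200 a$)
$\sqrt{15289 + Q{\left(-146 \right)}} = \sqrt{15289 - -29200} = \sqrt{15289 + 29200} = \sqrt{44489}$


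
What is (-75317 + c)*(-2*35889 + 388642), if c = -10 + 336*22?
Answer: -21526155840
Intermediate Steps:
c = 7382 (c = -10 + 7392 = 7382)
(-75317 + c)*(-2*35889 + 388642) = (-75317 + 7382)*(-2*35889 + 388642) = -67935*(-71778 + 388642) = -67935*316864 = -21526155840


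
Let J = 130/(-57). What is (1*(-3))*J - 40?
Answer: -630/19 ≈ -33.158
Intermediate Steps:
J = -130/57 (J = 130*(-1/57) = -130/57 ≈ -2.2807)
(1*(-3))*J - 40 = (1*(-3))*(-130/57) - 40 = -3*(-130/57) - 40 = 130/19 - 40 = -630/19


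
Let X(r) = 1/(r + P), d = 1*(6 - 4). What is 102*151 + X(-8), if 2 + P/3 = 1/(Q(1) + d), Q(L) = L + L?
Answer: 816302/53 ≈ 15402.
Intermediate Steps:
d = 2 (d = 1*2 = 2)
Q(L) = 2*L
P = -21/4 (P = -6 + 3/(2*1 + 2) = -6 + 3/(2 + 2) = -6 + 3/4 = -6 + 3*(¼) = -6 + ¾ = -21/4 ≈ -5.2500)
X(r) = 1/(-21/4 + r) (X(r) = 1/(r - 21/4) = 1/(-21/4 + r))
102*151 + X(-8) = 102*151 + 4/(-21 + 4*(-8)) = 15402 + 4/(-21 - 32) = 15402 + 4/(-53) = 15402 + 4*(-1/53) = 15402 - 4/53 = 816302/53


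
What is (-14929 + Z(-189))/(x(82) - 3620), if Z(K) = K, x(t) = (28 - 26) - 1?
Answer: 15118/3619 ≈ 4.1774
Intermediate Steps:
x(t) = 1 (x(t) = 2 - 1 = 1)
(-14929 + Z(-189))/(x(82) - 3620) = (-14929 - 189)/(1 - 3620) = -15118/(-3619) = -15118*(-1/3619) = 15118/3619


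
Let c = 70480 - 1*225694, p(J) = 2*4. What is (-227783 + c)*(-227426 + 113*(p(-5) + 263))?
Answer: 75374958591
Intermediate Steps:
p(J) = 8
c = -155214 (c = 70480 - 225694 = -155214)
(-227783 + c)*(-227426 + 113*(p(-5) + 263)) = (-227783 - 155214)*(-227426 + 113*(8 + 263)) = -382997*(-227426 + 113*271) = -382997*(-227426 + 30623) = -382997*(-196803) = 75374958591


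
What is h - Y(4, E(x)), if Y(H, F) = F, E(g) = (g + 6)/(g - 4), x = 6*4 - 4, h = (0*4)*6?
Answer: -13/8 ≈ -1.6250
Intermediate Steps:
h = 0 (h = 0*6 = 0)
x = 20 (x = 24 - 4 = 20)
E(g) = (6 + g)/(-4 + g)
h - Y(4, E(x)) = 0 - (6 + 20)/(-4 + 20) = 0 - 26/16 = 0 - 1*13/8 = 0 - 13/8 = -13/8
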